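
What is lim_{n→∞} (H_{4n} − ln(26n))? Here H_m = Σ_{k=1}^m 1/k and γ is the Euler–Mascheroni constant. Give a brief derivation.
lim = ln(2/13) + γ

By Euler-Maclaurin, H_m = ln m + γ + O(1/m). So
  H_{4n} − ln(26n) = ln(4n) + γ − ln(26n) + O(1/n)
                       = ln(4/26) + γ + O(1/n).
Hence the limit is ln(4/26) + γ (= ln(2/13)).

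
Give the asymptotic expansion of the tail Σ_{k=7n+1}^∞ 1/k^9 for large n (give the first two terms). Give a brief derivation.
Σ_{k>7n} 1/k^9 = 1/(8 · (7n)^8) − 1/(2 · (7n)^9) + O(1/(7n)^10)

Compare to the integral: ∫_{7n}^∞ x^(−9) dx = [−x^(−8)/8]_{7n}^∞ = 1/((9−1)·(7n)^8). The Euler-Maclaurin correction adds −f(7n)/2 = −1/(2·(7n)^9). Euler-Maclaurin then gives
  Σ_{k>7n} 1/k^9 = ∫_{7n}^∞ dx/x^9 − 1/(2·(7n)^9) + O(1/(7n)^10).
(Equivalently this is ζ(9) − Σ_{k≤7n} 1/k^9.)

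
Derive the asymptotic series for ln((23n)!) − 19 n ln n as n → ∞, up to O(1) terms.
ln((23n)!) − 19 n ln n = 4 n ln n + 23(ln 23 − 1) n + (1/2) ln(2π·23n) + O(1/n)

Stirling: ln((23n)!) = 23n ln(23n) − 23n + (1/2) ln(2π·23n) + O(1/n).
Expand 23n ln(23n) = 23n (ln n + ln 23) = 23n ln n + 23n ln 23.
Subtract 19n ln n: leading term is (23 − 19) n ln n = 4 n ln n. The next term is 23n ln 23 − 23n = 23(ln 23 − 1) n. Then the (1/2) ln(2π·23n) correction.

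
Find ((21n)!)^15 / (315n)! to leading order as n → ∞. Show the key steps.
((21n)!)^15/(315n)! ~ ((2π·21n)^(14/2) / sqrt(15)) · 15^(−15·21n)  →  0

Write N = 21n. Stirling: N! ~ sqrt(2π N)(N/e)^N and (15N)! ~ sqrt(2π·15N)·(15N/e)^(15N).
  (N!)^15/(15N)! ~ (2π N)^(15/2) (N/e)^(15N) / [sqrt(2π·15N) (15N/e)^(15N)]
     = (2π N)^(15/2) / sqrt(2π·15N) · (N/(15N))^(15N)
     = (2π N)^((15−1)/2) / sqrt(15) · 15^(−15N).
Since 15^15 > 1, the factor 15^(−15N) decays exponentially, so the ratio → 0. Substituting N = 21n gives the stated form.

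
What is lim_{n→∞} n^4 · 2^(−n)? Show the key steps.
lim = 0

Exponentials with base > 1 dominate every fixed polynomial: for any fixed c, n^c / 2^n → 0 as n → ∞ (e.g. by the ratio test, or by writing 2^n = e^(n ln 2) and noting e^(n ln 2) / n^c → ∞). Hence n^4 · 2^(−n) = n^4 / 2^n → 0.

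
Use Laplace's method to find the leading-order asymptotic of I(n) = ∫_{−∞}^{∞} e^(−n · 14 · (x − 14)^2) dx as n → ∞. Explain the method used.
I(n) = sqrt(π/(14n))

Here φ(x) = 14 · (x − 14)^2 has its unique minimum at x* = 14 with φ(x*) = 0 and φ''(x*) = 28. Laplace's method gives
  I(n) ~ e^(−n φ(x*)) · sqrt(2π / (n · φ''(x*))) = sqrt(2π / (28n)) = sqrt(π/(14n)).
This is exact: substituting u = (x − 14)·sqrt(14n) gives I(n) = (1/sqrt(14n)) ∫_{−∞}^{∞} e^(−u^2) du = sqrt(π/(14n)).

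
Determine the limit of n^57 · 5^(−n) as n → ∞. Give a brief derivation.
lim = 0

Exponentials with base > 1 dominate every fixed polynomial: for any fixed c, n^c / 5^n → 0 as n → ∞ (e.g. by the ratio test, or by writing 5^n = e^(n ln 5) and noting e^(n ln 5) / n^c → ∞). Hence n^57 · 5^(−n) = n^57 / 5^n → 0.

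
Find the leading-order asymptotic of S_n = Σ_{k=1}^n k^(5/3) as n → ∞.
S_n ~ (3/8) · n^(8/3)

Integral comparison: Σ_{k=1}^n k^(5/3) = ∫_0^n x^(5/3) dx + O(n^(5/3)). The integral is n^(1 + 5/3) / (1 + 5/3) = n^((5+3)/3) / ((5+3)/3) = (3/8) · n^(8/3).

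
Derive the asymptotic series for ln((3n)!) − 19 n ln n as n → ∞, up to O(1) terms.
ln((3n)!) − 19 n ln n = −16 n ln n + 3(ln 3 − 1) n + (1/2) ln(2π·3n) + O(1/n)

Stirling: ln((3n)!) = 3n ln(3n) − 3n + (1/2) ln(2π·3n) + O(1/n).
Expand 3n ln(3n) = 3n (ln n + ln 3) = 3n ln n + 3n ln 3.
Subtract 19n ln n: leading term is (3 − 19) n ln n = −16 n ln n. The next term is 3n ln 3 − 3n = 3(ln 3 − 1) n. Then the (1/2) ln(2π·3n) correction.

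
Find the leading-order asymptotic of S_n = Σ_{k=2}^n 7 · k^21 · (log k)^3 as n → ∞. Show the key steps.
S_n ~ 7 · n^22 · (log n)^3 / 22

By integral comparison, S_n = ∫_1^n 7 · x^21 · (log x)^3 dx + O(n^21 · (log n)^3). For the integral, the leading term of ∫_1^n x^21 (log x)^3 dx is n^22/22 · (log n)^3 (by repeated integration by parts; each step lowers the log-exponent and produces a relatively O(1/log n) correction). Hence S_n ~ 7 · n^22 · (log n)^3 / 22.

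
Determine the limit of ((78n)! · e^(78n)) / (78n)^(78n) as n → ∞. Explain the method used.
lim = ∞

Stirling: (78n)! ~ sqrt(2π·78n) · (78n/e)^(78n). Hence
  (78n)! · e^(78n) / (78n)^(78n) ~ sqrt(2π·78n) = sqrt(2π·78) · sqrt(n) → ∞.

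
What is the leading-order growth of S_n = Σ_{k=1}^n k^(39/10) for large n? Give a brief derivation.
S_n ~ (10/49) · n^(49/10)

Integral comparison: Σ_{k=1}^n k^(39/10) = ∫_0^n x^(39/10) dx + O(n^(39/10)). The integral is n^(1 + 39/10) / (1 + 39/10) = n^((39+10)/10) / ((39+10)/10) = (10/49) · n^(49/10).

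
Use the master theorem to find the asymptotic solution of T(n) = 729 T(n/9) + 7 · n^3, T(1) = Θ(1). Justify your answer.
T(n) = Θ(n^3 log n)

log_9 729 = 3, and f(n) = 7 · n^3 = Θ(n^(log_9 729)). This is Case 2 of the master theorem: T(n) = Θ(f(n) · log n) = Θ(n^3 log n).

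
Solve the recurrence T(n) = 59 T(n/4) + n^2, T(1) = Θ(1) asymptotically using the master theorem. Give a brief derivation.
T(n) = Θ(n^(log_4 59))

Master theorem: compare f(n) = n^2 to n^(log_4 59) where log_4 59 ≈ 2.941. Since 2 < log_4 59, we have f(n) = O(n^(log_4 59 − ε)) for some ε > 0 — Case 1. Hence T(n) = Θ(n^(log_4 59)).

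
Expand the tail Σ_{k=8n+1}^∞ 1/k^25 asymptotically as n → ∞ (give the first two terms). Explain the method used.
Σ_{k>8n} 1/k^25 = 1/(24 · (8n)^24) − 1/(2 · (8n)^25) + O(1/(8n)^26)

Compare to the integral: ∫_{8n}^∞ x^(−25) dx = [−x^(−24)/24]_{8n}^∞ = 1/((25−1)·(8n)^24). The Euler-Maclaurin correction adds −f(8n)/2 = −1/(2·(8n)^25). Euler-Maclaurin then gives
  Σ_{k>8n} 1/k^25 = ∫_{8n}^∞ dx/x^25 − 1/(2·(8n)^25) + O(1/(8n)^26).
(Equivalently this is ζ(25) − Σ_{k≤8n} 1/k^25.)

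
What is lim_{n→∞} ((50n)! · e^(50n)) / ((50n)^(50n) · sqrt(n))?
lim = sqrt(2π·50)

Stirling: (50n)! ~ sqrt(2π·50n) · (50n/e)^(50n). Hence
  (50n)! · e^(50n) / (50n)^(50n) ~ sqrt(2π·50n).
Dividing by sqrt(n): sqrt(2π·50n) / sqrt(n) = sqrt(2π·50) · n^((1−1)/2), so the limit is sqrt(2π·50).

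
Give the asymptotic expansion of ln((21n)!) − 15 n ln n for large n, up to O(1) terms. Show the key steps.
ln((21n)!) − 15 n ln n = 6 n ln n + 21(ln 21 − 1) n + (1/2) ln(2π·21n) + O(1/n)

Stirling: ln((21n)!) = 21n ln(21n) − 21n + (1/2) ln(2π·21n) + O(1/n).
Expand 21n ln(21n) = 21n (ln n + ln 21) = 21n ln n + 21n ln 21.
Subtract 15n ln n: leading term is (21 − 15) n ln n = 6 n ln n. The next term is 21n ln 21 − 21n = 21(ln 21 − 1) n. Then the (1/2) ln(2π·21n) correction.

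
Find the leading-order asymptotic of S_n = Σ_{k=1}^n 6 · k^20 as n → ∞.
S_n ~ 2 · n^21 / 7

By integral comparison (Euler-Maclaurin), Σ_{k=1}^n 6 · k^20 = 6 · ∫_0^n x^20 dx + O(n^20) = 6 · n^21/21 = 2 · n^21 / 7 + O(n^20). (Equivalently, Faulhaber's formula gives the same leading term.)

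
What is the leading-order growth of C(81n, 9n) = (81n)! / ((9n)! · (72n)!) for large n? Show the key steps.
C(81n, 9n) ~ (387420489/16777216)^(9n) · sqrt(9/(16π·9n))

Write N = 9n. Apply Stirling to each factorial:
  (9N)! ~ sqrt(2π·9N) · (9N/e)^(9N),
  N! ~ sqrt(2π N) · (N/e)^N,
  (8N)! ~ sqrt(2π·8N) · (8N/e)^(8N).
The exponential factors combine to (9N)^(9N) / (N^N · (8N)^(8N)) = 9^(9N)/8^(8N) = (9^9/8^8)^N = (387420489/16777216)^N.
The square-root prefactors combine to sqrt(2π·9N) / (sqrt(2π N)·sqrt(2π·8N)) = sqrt(9 / (2π·8·N)) = sqrt(9/(16π·9n)).
Substituting N = 9n: C(81n, 9n) ~ (387420489/16777216)^(9n) · sqrt(9/(16π·9n)).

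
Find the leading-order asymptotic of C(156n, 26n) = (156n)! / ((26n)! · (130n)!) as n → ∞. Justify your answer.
C(156n, 26n) ~ (46656/3125)^(26n) · sqrt(3/(5π·26n))

Write N = 26n. Apply Stirling to each factorial:
  (6N)! ~ sqrt(2π·6N) · (6N/e)^(6N),
  N! ~ sqrt(2π N) · (N/e)^N,
  (5N)! ~ sqrt(2π·5N) · (5N/e)^(5N).
The exponential factors combine to (6N)^(6N) / (N^N · (5N)^(5N)) = 6^(6N)/5^(5N) = (6^6/5^5)^N = (46656/3125)^N.
The square-root prefactors combine to sqrt(2π·6N) / (sqrt(2π N)·sqrt(2π·5N)) = sqrt(6 / (2π·5·N)) = sqrt(3/(5π·26n)).
Substituting N = 26n: C(156n, 26n) ~ (46656/3125)^(26n) · sqrt(3/(5π·26n)).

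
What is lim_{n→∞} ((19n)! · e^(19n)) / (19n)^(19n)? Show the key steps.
lim = ∞

Stirling: (19n)! ~ sqrt(2π·19n) · (19n/e)^(19n). Hence
  (19n)! · e^(19n) / (19n)^(19n) ~ sqrt(2π·19n) = sqrt(2π·19) · sqrt(n) → ∞.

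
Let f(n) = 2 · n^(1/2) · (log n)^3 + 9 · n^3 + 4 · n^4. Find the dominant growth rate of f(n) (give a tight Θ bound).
f(n) ∈ Θ(n^4)

Compare the terms by growth order. For large n, n^a · (log n)^b dominates n^a' · (log n)^b' iff a > a', or (a = a' and b > b'). Ranking the 3 terms shows the dominant one is 4 · n^4. Hence f(n) ∈ Θ(n^4).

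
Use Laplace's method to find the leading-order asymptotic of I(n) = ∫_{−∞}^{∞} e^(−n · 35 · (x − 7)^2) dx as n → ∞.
I(n) = sqrt(π/(35n))

Here φ(x) = 35 · (x − 7)^2 has its unique minimum at x* = 7 with φ(x*) = 0 and φ''(x*) = 70. Laplace's method gives
  I(n) ~ e^(−n φ(x*)) · sqrt(2π / (n · φ''(x*))) = sqrt(2π / (70n)) = sqrt(π/(35n)).
This is exact: substituting u = (x − 7)·sqrt(35n) gives I(n) = (1/sqrt(35n)) ∫_{−∞}^{∞} e^(−u^2) du = sqrt(π/(35n)).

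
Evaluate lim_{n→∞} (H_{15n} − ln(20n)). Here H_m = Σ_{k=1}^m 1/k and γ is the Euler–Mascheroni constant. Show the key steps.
lim = ln(3/4) + γ

By Euler-Maclaurin, H_m = ln m + γ + O(1/m). So
  H_{15n} − ln(20n) = ln(15n) + γ − ln(20n) + O(1/n)
                       = ln(15/20) + γ + O(1/n).
Hence the limit is ln(15/20) + γ (= ln(3/4)).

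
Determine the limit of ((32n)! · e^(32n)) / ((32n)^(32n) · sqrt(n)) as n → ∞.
lim = sqrt(2π·32)

Stirling: (32n)! ~ sqrt(2π·32n) · (32n/e)^(32n). Hence
  (32n)! · e^(32n) / (32n)^(32n) ~ sqrt(2π·32n).
Dividing by sqrt(n): sqrt(2π·32n) / sqrt(n) = sqrt(2π·32) · n^((1−1)/2), so the limit is sqrt(2π·32).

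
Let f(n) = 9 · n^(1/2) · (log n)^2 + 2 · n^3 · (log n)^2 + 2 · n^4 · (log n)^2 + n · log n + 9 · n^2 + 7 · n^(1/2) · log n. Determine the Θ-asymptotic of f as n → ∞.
f(n) ∈ Θ(n^4 · (log n)^2)

Compare the terms by growth order. For large n, n^a · (log n)^b dominates n^a' · (log n)^b' iff a > a', or (a = a' and b > b'). Ranking the 6 terms shows the dominant one is 2 · n^4 · (log n)^2. Hence f(n) ∈ Θ(n^4 · (log n)^2).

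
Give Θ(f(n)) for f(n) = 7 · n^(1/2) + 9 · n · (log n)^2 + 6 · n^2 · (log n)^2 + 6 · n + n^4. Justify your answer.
f(n) ∈ Θ(n^4)

Compare the terms by growth order. For large n, n^a · (log n)^b dominates n^a' · (log n)^b' iff a > a', or (a = a' and b > b'). Ranking the 5 terms shows the dominant one is n^4. Hence f(n) ∈ Θ(n^4).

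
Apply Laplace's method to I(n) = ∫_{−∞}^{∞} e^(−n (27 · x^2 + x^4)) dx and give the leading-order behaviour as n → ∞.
I(n) ~ sqrt(π/(27n))

φ(x) = 27 · x^2 + x^4 has its unique global minimum at x* = 0 (since φ'(x) = 54x + 4x^3 = 0 only at x = 0 for real x with both coefficients positive, and φ → ∞ as |x| → ∞). At x* = 0, φ(0) = 0 and φ''(0) = 54. Laplace's method then gives
  I(n) ~ sqrt(2π / (n · φ''(0))) · e^(−n φ(0)) = sqrt(2π / (54n)) = sqrt(π/(27n)).
The x^4 term contributes only at subleading order (an O(1/n) relative correction).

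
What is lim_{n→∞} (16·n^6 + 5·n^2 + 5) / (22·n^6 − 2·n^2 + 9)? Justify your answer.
lim = 16/22 = 8/11

For large n the leading n^6 terms dominate both numerator and denominator. Dividing top and bottom by n^6, every other term tends to 0, leaving 16/22 = 8/11.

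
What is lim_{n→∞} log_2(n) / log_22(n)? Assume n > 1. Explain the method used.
lim = ln(22) / ln(2) = log_2(22)

Change of base: log_2(n) = ln n / ln 2 and log_22(n) = ln n / ln 22. The ratio is (ln n / ln 2) · (ln 22 / ln n) = ln 22 / ln 2, a constant independent of n. So the limit is ln 22 / ln 2 = log_2(22).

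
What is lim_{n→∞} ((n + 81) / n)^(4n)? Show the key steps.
lim = e^324

Rewrite as (1 + 81/n)^(4n). By the standard limit (1 + x/n)^n → e^x, we have (1 + 81/n)^n → e^81, and raising to the 4th power gives e^324.
More precisely, ln[(1 + 81/n)^(4n)] = 4n · ln(1 + 81/n) = 4n · (81/n + O(1/n^2)) = 324 + O(1/n) → 324.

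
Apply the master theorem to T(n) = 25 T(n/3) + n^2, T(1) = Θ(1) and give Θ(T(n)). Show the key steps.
T(n) = Θ(n^(log_3 25))

Master theorem: compare f(n) = n^2 to n^(log_3 25) where log_3 25 ≈ 2.930. Since 2 < log_3 25, we have f(n) = O(n^(log_3 25 − ε)) for some ε > 0 — Case 1. Hence T(n) = Θ(n^(log_3 25)).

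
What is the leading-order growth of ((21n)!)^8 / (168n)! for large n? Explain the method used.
((21n)!)^8/(168n)! ~ ((2π·21n)^(7/2) / sqrt(8)) · 8^(−8·21n)  →  0

Write N = 21n. Stirling: N! ~ sqrt(2π N)(N/e)^N and (8N)! ~ sqrt(2π·8N)·(8N/e)^(8N).
  (N!)^8/(8N)! ~ (2π N)^(8/2) (N/e)^(8N) / [sqrt(2π·8N) (8N/e)^(8N)]
     = (2π N)^(8/2) / sqrt(2π·8N) · (N/(8N))^(8N)
     = (2π N)^((8−1)/2) / sqrt(8) · 8^(−8N).
Since 8^8 > 1, the factor 8^(−8N) decays exponentially, so the ratio → 0. Substituting N = 21n gives the stated form.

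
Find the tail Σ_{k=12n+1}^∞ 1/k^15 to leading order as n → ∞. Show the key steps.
Σ_{k>12n} 1/k^15 ~ 1/(14 · (12n)^14)

Compare to the integral: ∫_{12n}^∞ x^(−15) dx = [−x^(−14)/14]_{12n}^∞ = 1/((15−1)·(12n)^14). Euler-Maclaurin then gives
  Σ_{k>12n} 1/k^15 = ∫_{12n}^∞ dx/x^15 − 1/(2·(12n)^15) + O(1/(12n)^16).
(Equivalently this is ζ(15) − Σ_{k≤12n} 1/k^15.)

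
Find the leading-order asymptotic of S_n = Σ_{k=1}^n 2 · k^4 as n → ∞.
S_n ~ 2 · n^5 / 5

By integral comparison (Euler-Maclaurin), Σ_{k=1}^n 2 · k^4 = 2 · ∫_0^n x^4 dx + O(n^4) = 2 · n^5/5 + O(n^4). (Equivalently, Faulhaber's formula gives the same leading term.)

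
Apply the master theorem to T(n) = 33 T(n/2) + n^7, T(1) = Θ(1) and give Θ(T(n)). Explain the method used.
T(n) = Θ(n^7)

log_2 33 ≈ 5.044. f(n) = n^7 dominates n^(log_2 33) since 7 > 5.044, and the regularity condition a·f(n/b) = 33·(n/2)^7 = (33/128)·n^7 ≤ c·f(n) holds with c = 33/128 ≈ 0.258 < 1. So this is Case 3: T(n) = Θ(f(n)) = Θ(n^7).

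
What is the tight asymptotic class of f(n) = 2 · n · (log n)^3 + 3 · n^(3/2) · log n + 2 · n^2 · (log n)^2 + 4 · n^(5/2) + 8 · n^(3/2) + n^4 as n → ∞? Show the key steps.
f(n) ∈ Θ(n^4)

Compare the terms by growth order. For large n, n^a · (log n)^b dominates n^a' · (log n)^b' iff a > a', or (a = a' and b > b'). Ranking the 6 terms shows the dominant one is n^4. Hence f(n) ∈ Θ(n^4).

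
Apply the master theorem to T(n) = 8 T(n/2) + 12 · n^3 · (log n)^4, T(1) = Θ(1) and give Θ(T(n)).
T(n) = Θ(n^3 · (log n)^5)

Here log_2 8 = 3 and f(n) = 12 · n^3 · (log n)^4 = Θ(n^(log_2 8) · (log n)^4). This is the extended Case 2 of the master theorem (f matches the critical exponent up to log factors), giving T(n) = Θ(n^(log_2 8) · (log n)^(4+1)) = Θ(n^3 · (log n)^5).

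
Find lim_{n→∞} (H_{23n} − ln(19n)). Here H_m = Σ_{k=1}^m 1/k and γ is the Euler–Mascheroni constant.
lim = ln(23/19) + γ

By Euler-Maclaurin, H_m = ln m + γ + O(1/m). So
  H_{23n} − ln(19n) = ln(23n) + γ − ln(19n) + O(1/n)
                       = ln(23/19) + γ + O(1/n).
Hence the limit is ln(23/19) + γ.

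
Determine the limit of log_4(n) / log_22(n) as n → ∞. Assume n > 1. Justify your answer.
lim = ln(22) / ln(4) = log_4(22)

Change of base: log_4(n) = ln n / ln 4 and log_22(n) = ln n / ln 22. The ratio is (ln n / ln 4) · (ln 22 / ln n) = ln 22 / ln 4, a constant independent of n. So the limit is ln 22 / ln 4 = log_4(22).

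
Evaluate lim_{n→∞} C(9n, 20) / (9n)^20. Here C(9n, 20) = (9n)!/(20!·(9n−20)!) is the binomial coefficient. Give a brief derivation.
lim = 1/20! = 1/2432902008176640000

With N = 9n → ∞: C(N, 20) / N^20 = [N(N−1)…(N−19)] / (20! · N^20) = (1/20!) · 1 · (1 − 1/(9n)) · … · (1 − 19/(9n)). Each factor → 1 as N → ∞, so the limit is 1/20! = 1/2432902008176640000.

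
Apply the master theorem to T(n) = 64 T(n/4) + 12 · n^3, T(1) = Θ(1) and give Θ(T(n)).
T(n) = Θ(n^3 log n)

log_4 64 = 3, and f(n) = 12 · n^3 = Θ(n^(log_4 64)). This is Case 2 of the master theorem: T(n) = Θ(f(n) · log n) = Θ(n^3 log n).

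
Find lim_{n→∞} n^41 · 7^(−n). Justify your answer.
lim = 0

Exponentials with base > 1 dominate every fixed polynomial: for any fixed c, n^c / 7^n → 0 as n → ∞ (e.g. by the ratio test, or by writing 7^n = e^(n ln 7) and noting e^(n ln 7) / n^c → ∞). Hence n^41 · 7^(−n) = n^41 / 7^n → 0.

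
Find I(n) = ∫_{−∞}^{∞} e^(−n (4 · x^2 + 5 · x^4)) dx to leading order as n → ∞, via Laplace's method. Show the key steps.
I(n) ~ sqrt(π/(4n))

φ(x) = 4 · x^2 + 5 · x^4 has its unique global minimum at x* = 0 (since φ'(x) = 8x + 20x^3 = 0 only at x = 0 for real x with both coefficients positive, and φ → ∞ as |x| → ∞). At x* = 0, φ(0) = 0 and φ''(0) = 8. Laplace's method then gives
  I(n) ~ sqrt(2π / (n · φ''(0))) · e^(−n φ(0)) = sqrt(2π / (8n)) = sqrt(π/(4n)).
The 5 · x^4 term contributes only at subleading order (an O(1/n) relative correction).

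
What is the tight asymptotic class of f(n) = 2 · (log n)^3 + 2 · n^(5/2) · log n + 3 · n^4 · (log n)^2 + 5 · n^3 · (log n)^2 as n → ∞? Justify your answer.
f(n) ∈ Θ(n^4 · (log n)^2)

Compare the terms by growth order. For large n, n^a · (log n)^b dominates n^a' · (log n)^b' iff a > a', or (a = a' and b > b'). Ranking the 4 terms shows the dominant one is 3 · n^4 · (log n)^2. Hence f(n) ∈ Θ(n^4 · (log n)^2).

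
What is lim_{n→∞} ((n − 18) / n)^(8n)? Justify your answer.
lim = e^(−144)

Rewrite as (1 − 18/n)^(8n). By the standard limit (1 + x/n)^n → e^x, we have (1 − 18/n)^n → e^(−18), and raising to the 8th power gives e^(−144).
More precisely, ln[(1 − 18/n)^(8n)] = 8n · ln(1 − 18/n) = 8n · (-18/n + O(1/n^2)) = -144 + O(1/n) → -144.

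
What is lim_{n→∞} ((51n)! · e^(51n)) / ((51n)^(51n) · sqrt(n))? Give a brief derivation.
lim = sqrt(2π·51)

Stirling: (51n)! ~ sqrt(2π·51n) · (51n/e)^(51n). Hence
  (51n)! · e^(51n) / (51n)^(51n) ~ sqrt(2π·51n).
Dividing by sqrt(n): sqrt(2π·51n) / sqrt(n) = sqrt(2π·51) · n^((1−1)/2), so the limit is sqrt(2π·51).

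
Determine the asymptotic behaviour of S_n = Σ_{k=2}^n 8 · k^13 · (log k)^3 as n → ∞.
S_n ~ 4 · n^14 · (log n)^3 / 7

By integral comparison, S_n = ∫_1^n 8 · x^13 · (log x)^3 dx + O(n^13 · (log n)^3). For the integral, the leading term of ∫_1^n x^13 (log x)^3 dx is n^14/14 · (log n)^3 (by repeated integration by parts; each step lowers the log-exponent and produces a relatively O(1/log n) correction). Hence S_n ~ 4 · n^14 · (log n)^3 / 7.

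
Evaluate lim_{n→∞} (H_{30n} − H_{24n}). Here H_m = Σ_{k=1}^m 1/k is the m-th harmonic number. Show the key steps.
lim = ln(30/24) = ln(5/4)

Euler-Maclaurin gives H_m = ln m + γ + 1/(2m) + O(1/m^2). The γ and O(1/m) terms cancel in the difference:
  H_{30n} − H_{24n} = ln(30n) − ln(24n) + O(1/n) = ln(30/24) + O(1/n).
Hence the limit is ln(30/24) = ln(5/4).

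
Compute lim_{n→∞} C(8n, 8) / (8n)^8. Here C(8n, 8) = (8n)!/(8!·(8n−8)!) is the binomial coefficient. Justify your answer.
lim = 1/8! = 1/40320

With N = 8n → ∞: C(N, 8) / N^8 = [N(N−1)…(N−7)] / (8! · N^8) = (1/8!) · 1 · (1 − 1/(8n)) · … · (1 − 7/(8n)). Each factor → 1 as N → ∞, so the limit is 1/8! = 1/40320.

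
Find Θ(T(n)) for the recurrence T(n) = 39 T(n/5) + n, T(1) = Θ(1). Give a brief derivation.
T(n) = Θ(n^(log_5 39))

Master theorem: compare f(n) = n to n^(log_5 39) where log_5 39 ≈ 2.276. Since 1 < log_5 39, we have f(n) = O(n^(log_5 39 − ε)) for some ε > 0 — Case 1. Hence T(n) = Θ(n^(log_5 39)).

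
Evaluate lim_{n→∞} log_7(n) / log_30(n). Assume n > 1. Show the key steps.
lim = ln(30) / ln(7) = log_7(30)

Change of base: log_7(n) = ln n / ln 7 and log_30(n) = ln n / ln 30. The ratio is (ln n / ln 7) · (ln 30 / ln n) = ln 30 / ln 7, a constant independent of n. So the limit is ln 30 / ln 7 = log_7(30).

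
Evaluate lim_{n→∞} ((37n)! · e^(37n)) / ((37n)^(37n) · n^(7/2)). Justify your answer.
lim = 0

Stirling: (37n)! ~ sqrt(2π·37n) · (37n/e)^(37n). Hence
  (37n)! · e^(37n) / (37n)^(37n) ~ sqrt(2π·37n).
Dividing by n^(7/2): sqrt(2π·37n) / n^(7/2) = sqrt(2π·37) · n^((1−7)/2), so the expression behaves like sqrt(2π·37) · n^((1−7)/2) → 0.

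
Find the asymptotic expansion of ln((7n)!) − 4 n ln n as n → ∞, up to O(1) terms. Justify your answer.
ln((7n)!) − 4 n ln n = 3 n ln n + 7(ln 7 − 1) n + (1/2) ln(2π·7n) + O(1/n)

Stirling: ln((7n)!) = 7n ln(7n) − 7n + (1/2) ln(2π·7n) + O(1/n).
Expand 7n ln(7n) = 7n (ln n + ln 7) = 7n ln n + 7n ln 7.
Subtract 4n ln n: leading term is (7 − 4) n ln n = 3 n ln n. The next term is 7n ln 7 − 7n = 7(ln 7 − 1) n. Then the (1/2) ln(2π·7n) correction.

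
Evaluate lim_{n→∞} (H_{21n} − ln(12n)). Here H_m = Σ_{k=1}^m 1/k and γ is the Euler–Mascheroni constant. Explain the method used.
lim = ln(7/4) + γ

By Euler-Maclaurin, H_m = ln m + γ + O(1/m). So
  H_{21n} − ln(12n) = ln(21n) + γ − ln(12n) + O(1/n)
                       = ln(21/12) + γ + O(1/n).
Hence the limit is ln(21/12) + γ (= ln(7/4)).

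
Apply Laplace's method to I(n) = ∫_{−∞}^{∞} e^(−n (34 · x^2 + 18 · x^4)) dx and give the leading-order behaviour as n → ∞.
I(n) ~ sqrt(π/(34n))

φ(x) = 34 · x^2 + 18 · x^4 has its unique global minimum at x* = 0 (since φ'(x) = 68x + 72x^3 = 0 only at x = 0 for real x with both coefficients positive, and φ → ∞ as |x| → ∞). At x* = 0, φ(0) = 0 and φ''(0) = 68. Laplace's method then gives
  I(n) ~ sqrt(2π / (n · φ''(0))) · e^(−n φ(0)) = sqrt(2π / (68n)) = sqrt(π/(34n)).
The 18 · x^4 term contributes only at subleading order (an O(1/n) relative correction).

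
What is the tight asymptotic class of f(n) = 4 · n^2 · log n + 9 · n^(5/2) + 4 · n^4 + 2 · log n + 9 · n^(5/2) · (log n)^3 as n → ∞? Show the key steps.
f(n) ∈ Θ(n^4)

Compare the terms by growth order. For large n, n^a · (log n)^b dominates n^a' · (log n)^b' iff a > a', or (a = a' and b > b'). Ranking the 5 terms shows the dominant one is 4 · n^4. Hence f(n) ∈ Θ(n^4).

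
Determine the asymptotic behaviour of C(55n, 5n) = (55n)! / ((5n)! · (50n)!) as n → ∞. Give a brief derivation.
C(55n, 5n) ~ (285311670611/10000000000)^(5n) · sqrt(11/(20π·5n))

Write N = 5n. Apply Stirling to each factorial:
  (11N)! ~ sqrt(2π·11N) · (11N/e)^(11N),
  N! ~ sqrt(2π N) · (N/e)^N,
  (10N)! ~ sqrt(2π·10N) · (10N/e)^(10N).
The exponential factors combine to (11N)^(11N) / (N^N · (10N)^(10N)) = 11^(11N)/10^(10N) = (11^11/10^10)^N = (285311670611/10000000000)^N.
The square-root prefactors combine to sqrt(2π·11N) / (sqrt(2π N)·sqrt(2π·10N)) = sqrt(11 / (2π·10·N)) = sqrt(11/(20π·5n)).
Substituting N = 5n: C(55n, 5n) ~ (285311670611/10000000000)^(5n) · sqrt(11/(20π·5n)).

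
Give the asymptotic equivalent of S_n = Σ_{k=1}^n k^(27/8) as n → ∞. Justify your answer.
S_n ~ (8/35) · n^(35/8)

Integral comparison: Σ_{k=1}^n k^(27/8) = ∫_0^n x^(27/8) dx + O(n^(27/8)). The integral is n^(1 + 27/8) / (1 + 27/8) = n^((27+8)/8) / ((27+8)/8) = (8/35) · n^(35/8).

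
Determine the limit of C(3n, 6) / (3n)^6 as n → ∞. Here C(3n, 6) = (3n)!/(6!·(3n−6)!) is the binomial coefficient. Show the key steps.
lim = 1/6! = 1/720

With N = 3n → ∞: C(N, 6) / N^6 = [N(N−1)…(N−5)] / (6! · N^6) = (1/6!) · 1 · (1 − 1/(3n)) · … · (1 − 5/(3n)). Each factor → 1 as N → ∞, so the limit is 1/6! = 1/720.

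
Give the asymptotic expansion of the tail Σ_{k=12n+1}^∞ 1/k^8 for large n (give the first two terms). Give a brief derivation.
Σ_{k>12n} 1/k^8 = 1/(7 · (12n)^7) − 1/(2 · (12n)^8) + O(1/(12n)^9)

Compare to the integral: ∫_{12n}^∞ x^(−8) dx = [−x^(−7)/7]_{12n}^∞ = 1/((8−1)·(12n)^7). The Euler-Maclaurin correction adds −f(12n)/2 = −1/(2·(12n)^8). Euler-Maclaurin then gives
  Σ_{k>12n} 1/k^8 = ∫_{12n}^∞ dx/x^8 − 1/(2·(12n)^8) + O(1/(12n)^9).
(Equivalently this is ζ(8) − Σ_{k≤12n} 1/k^8.)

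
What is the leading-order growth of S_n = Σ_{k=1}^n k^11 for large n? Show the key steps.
S_n ~ n^12 / 12

By integral comparison (Euler-Maclaurin), Σ_{k=1}^n k^11 = ∫_0^n x^11 dx + O(n^11) = n^12/12 + O(n^11). (Equivalently, Faulhaber's formula gives the same leading term.)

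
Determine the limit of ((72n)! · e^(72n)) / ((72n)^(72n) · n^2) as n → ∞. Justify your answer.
lim = 0

Stirling: (72n)! ~ sqrt(2π·72n) · (72n/e)^(72n). Hence
  (72n)! · e^(72n) / (72n)^(72n) ~ sqrt(2π·72n).
Dividing by n^2: sqrt(2π·72n) / n^2 = sqrt(2π·72) · n^((1−4)/2), so the expression behaves like sqrt(2π·72) · n^((1−4)/2) → 0.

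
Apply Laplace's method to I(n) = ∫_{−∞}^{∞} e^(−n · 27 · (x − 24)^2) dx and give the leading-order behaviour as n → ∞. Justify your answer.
I(n) = sqrt(π/(27n))

Here φ(x) = 27 · (x − 24)^2 has its unique minimum at x* = 24 with φ(x*) = 0 and φ''(x*) = 54. Laplace's method gives
  I(n) ~ e^(−n φ(x*)) · sqrt(2π / (n · φ''(x*))) = sqrt(2π / (54n)) = sqrt(π/(27n)).
This is exact: substituting u = (x − 24)·sqrt(27n) gives I(n) = (1/sqrt(27n)) ∫_{−∞}^{∞} e^(−u^2) du = sqrt(π/(27n)).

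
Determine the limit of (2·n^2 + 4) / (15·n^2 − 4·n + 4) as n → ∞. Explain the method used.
lim = 2/15

For large n the leading n^2 terms dominate both numerator and denominator. Dividing top and bottom by n^2, every other term tends to 0, leaving 2/15.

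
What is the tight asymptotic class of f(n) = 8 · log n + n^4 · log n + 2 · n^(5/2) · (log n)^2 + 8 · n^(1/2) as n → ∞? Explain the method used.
f(n) ∈ Θ(n^4 · log n)

Compare the terms by growth order. For large n, n^a · (log n)^b dominates n^a' · (log n)^b' iff a > a', or (a = a' and b > b'). Ranking the 4 terms shows the dominant one is n^4 · log n. Hence f(n) ∈ Θ(n^4 · log n).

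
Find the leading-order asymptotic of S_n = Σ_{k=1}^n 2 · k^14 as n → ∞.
S_n ~ 2 · n^15 / 15

By integral comparison (Euler-Maclaurin), Σ_{k=1}^n 2 · k^14 = 2 · ∫_0^n x^14 dx + O(n^14) = 2 · n^15/15 + O(n^14). (Equivalently, Faulhaber's formula gives the same leading term.)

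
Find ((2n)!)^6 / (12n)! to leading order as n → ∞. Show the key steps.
((2n)!)^6/(12n)! ~ ((2π·2n)^(5/2) / sqrt(6)) · 6^(−6·2n)  →  0

Write N = 2n. Stirling: N! ~ sqrt(2π N)(N/e)^N and (6N)! ~ sqrt(2π·6N)·(6N/e)^(6N).
  (N!)^6/(6N)! ~ (2π N)^(6/2) (N/e)^(6N) / [sqrt(2π·6N) (6N/e)^(6N)]
     = (2π N)^(6/2) / sqrt(2π·6N) · (N/(6N))^(6N)
     = (2π N)^((6−1)/2) / sqrt(6) · 6^(−6N).
Since 6^6 > 1, the factor 6^(−6N) decays exponentially, so the ratio → 0. Substituting N = 2n gives the stated form.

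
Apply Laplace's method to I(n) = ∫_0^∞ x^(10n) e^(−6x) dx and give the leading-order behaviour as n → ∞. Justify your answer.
I(n) ~ (sqrt(2π·10n) / 6) · (10n/(6e))^(10n)

Write the integrand as exp(10n ln x − 6x) and set f(x) = 10n ln x − 6x. Then f'(x) = 10n/x − 6 = 0 at x* = 10n/6, and f''(x*) = −10n/x*^2 = −6^2/(10n). Laplace's method (interior maximum) gives
  I(n) ~ e^(f(x*)) · sqrt(2π / |f''(x*)|)
        = exp(10n ln(10n/6) − 10n) · sqrt(2π · 10n / 6^2)
        = (10n/6)^(10n) e^(−10n) · sqrt(2π·10n) / 6
        = (sqrt(2π·10n) / 6) · (10n/(6e))^(10n).
This matches Γ(10n+1)/6^(10n+1) with Stirling applied to Γ.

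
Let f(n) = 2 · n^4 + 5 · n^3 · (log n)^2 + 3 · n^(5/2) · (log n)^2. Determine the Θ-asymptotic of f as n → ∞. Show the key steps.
f(n) ∈ Θ(n^4)

Compare the terms by growth order. For large n, n^a · (log n)^b dominates n^a' · (log n)^b' iff a > a', or (a = a' and b > b'). Ranking the 3 terms shows the dominant one is 2 · n^4. Hence f(n) ∈ Θ(n^4).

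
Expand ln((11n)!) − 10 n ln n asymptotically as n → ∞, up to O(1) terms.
ln((11n)!) − 10 n ln n = n ln n + 11(ln 11 − 1) n + (1/2) ln(2π·11n) + O(1/n)

Stirling: ln((11n)!) = 11n ln(11n) − 11n + (1/2) ln(2π·11n) + O(1/n).
Expand 11n ln(11n) = 11n (ln n + ln 11) = 11n ln n + 11n ln 11.
Subtract 10n ln n: leading term is (11 − 10) n ln n = n ln n. The next term is 11n ln 11 − 11n = 11(ln 11 − 1) n. Then the (1/2) ln(2π·11n) correction.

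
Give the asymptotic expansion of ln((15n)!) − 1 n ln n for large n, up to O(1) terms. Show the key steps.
ln((15n)!) − 1 n ln n = 14 n ln n + 15(ln 15 − 1) n + (1/2) ln(2π·15n) + O(1/n)

Stirling: ln((15n)!) = 15n ln(15n) − 15n + (1/2) ln(2π·15n) + O(1/n).
Expand 15n ln(15n) = 15n (ln n + ln 15) = 15n ln n + 15n ln 15.
Subtract 1n ln n: leading term is (15 − 1) n ln n = 14 n ln n. The next term is 15n ln 15 − 15n = 15(ln 15 − 1) n. Then the (1/2) ln(2π·15n) correction.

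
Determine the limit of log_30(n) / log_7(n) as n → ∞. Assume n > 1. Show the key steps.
lim = ln(7) / ln(30) = log_30(7)

Change of base: log_30(n) = ln n / ln 30 and log_7(n) = ln n / ln 7. The ratio is (ln n / ln 30) · (ln 7 / ln n) = ln 7 / ln 30, a constant independent of n. So the limit is ln 7 / ln 30 = log_30(7).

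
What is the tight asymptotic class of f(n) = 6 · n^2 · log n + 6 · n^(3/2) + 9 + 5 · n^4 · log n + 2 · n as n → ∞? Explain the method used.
f(n) ∈ Θ(n^4 · log n)

Compare the terms by growth order. For large n, n^a · (log n)^b dominates n^a' · (log n)^b' iff a > a', or (a = a' and b > b'). Ranking the 5 terms shows the dominant one is 5 · n^4 · log n. Hence f(n) ∈ Θ(n^4 · log n).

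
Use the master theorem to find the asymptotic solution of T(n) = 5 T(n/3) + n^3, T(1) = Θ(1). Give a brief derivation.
T(n) = Θ(n^3)

log_3 5 ≈ 1.465. f(n) = n^3 dominates n^(log_3 5) since 3 > 1.465, and the regularity condition a·f(n/b) = 5·(n/3)^3 = (5/27)·n^3 ≤ c·f(n) holds with c = 5/27 ≈ 0.185 < 1. So this is Case 3: T(n) = Θ(f(n)) = Θ(n^3).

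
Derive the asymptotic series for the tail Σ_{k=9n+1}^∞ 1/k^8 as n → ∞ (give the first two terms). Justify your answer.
Σ_{k>9n} 1/k^8 = 1/(7 · (9n)^7) − 1/(2 · (9n)^8) + O(1/(9n)^9)

Compare to the integral: ∫_{9n}^∞ x^(−8) dx = [−x^(−7)/7]_{9n}^∞ = 1/((8−1)·(9n)^7). The Euler-Maclaurin correction adds −f(9n)/2 = −1/(2·(9n)^8). Euler-Maclaurin then gives
  Σ_{k>9n} 1/k^8 = ∫_{9n}^∞ dx/x^8 − 1/(2·(9n)^8) + O(1/(9n)^9).
(Equivalently this is ζ(8) − Σ_{k≤9n} 1/k^8.)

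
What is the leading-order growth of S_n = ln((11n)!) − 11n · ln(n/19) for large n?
S_n ~ 11n · (ln 209 − 1) + O(ln n)

Stirling: ln((11n)!) = 11n ln(11n) − 11n + O(ln n).
  S_n = 11n ln(11n) − 11n − 11n ln(n/19) + O(ln n)
      = 11n ln(11n) − 11n ln n + 11n ln 19 − 11n + O(ln n)
      = 11n ln 11 + 11n ln 19 − 11n + O(ln n)
      = 11n (ln 209 − 1) + O(ln n).
Numerically ln(209) − 1 ≈ 4.3423.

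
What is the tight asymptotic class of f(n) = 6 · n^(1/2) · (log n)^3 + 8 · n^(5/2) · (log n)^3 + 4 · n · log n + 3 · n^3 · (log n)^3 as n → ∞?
f(n) ∈ Θ(n^3 · (log n)^3)

Compare the terms by growth order. For large n, n^a · (log n)^b dominates n^a' · (log n)^b' iff a > a', or (a = a' and b > b'). Ranking the 4 terms shows the dominant one is 3 · n^3 · (log n)^3. Hence f(n) ∈ Θ(n^3 · (log n)^3).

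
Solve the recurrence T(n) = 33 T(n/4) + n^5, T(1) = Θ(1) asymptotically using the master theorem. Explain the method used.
T(n) = Θ(n^5)

log_4 33 ≈ 2.522. f(n) = n^5 dominates n^(log_4 33) since 5 > 2.522, and the regularity condition a·f(n/b) = 33·(n/4)^5 = (33/1024)·n^5 ≤ c·f(n) holds with c = 33/1024 ≈ 0.0322 < 1. So this is Case 3: T(n) = Θ(f(n)) = Θ(n^5).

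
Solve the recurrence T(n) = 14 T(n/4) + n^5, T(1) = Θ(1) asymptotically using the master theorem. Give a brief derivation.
T(n) = Θ(n^5)

log_4 14 ≈ 1.904. f(n) = n^5 dominates n^(log_4 14) since 5 > 1.904, and the regularity condition a·f(n/b) = 14·(n/4)^5 = (14/1024)·n^5 ≤ c·f(n) holds with c = 14/1024 ≈ 0.0137 < 1. So this is Case 3: T(n) = Θ(f(n)) = Θ(n^5).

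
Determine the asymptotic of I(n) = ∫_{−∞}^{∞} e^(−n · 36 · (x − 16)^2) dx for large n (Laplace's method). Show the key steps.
I(n) = sqrt(π/(36n))

Here φ(x) = 36 · (x − 16)^2 has its unique minimum at x* = 16 with φ(x*) = 0 and φ''(x*) = 72. Laplace's method gives
  I(n) ~ e^(−n φ(x*)) · sqrt(2π / (n · φ''(x*))) = sqrt(2π / (72n)) = sqrt(π/(36n)).
This is exact: substituting u = (x − 16)·sqrt(36n) gives I(n) = (1/sqrt(36n)) ∫_{−∞}^{∞} e^(−u^2) du = sqrt(π/(36n)).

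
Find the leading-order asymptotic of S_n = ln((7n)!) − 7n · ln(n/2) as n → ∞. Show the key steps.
S_n ~ 7n · (ln 14 − 1) + O(ln n)

Stirling: ln((7n)!) = 7n ln(7n) − 7n + O(ln n).
  S_n = 7n ln(7n) − 7n − 7n ln(n/2) + O(ln n)
      = 7n ln(7n) − 7n ln n + 7n ln 2 − 7n + O(ln n)
      = 7n ln 7 + 7n ln 2 − 7n + O(ln n)
      = 7n (ln 14 − 1) + O(ln n).
Numerically ln(14) − 1 ≈ 1.6391.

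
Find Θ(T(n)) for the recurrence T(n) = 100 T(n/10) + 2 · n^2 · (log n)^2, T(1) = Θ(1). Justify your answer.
T(n) = Θ(n^2 · (log n)^3)

Here log_10 100 = 2 and f(n) = 2 · n^2 · (log n)^2 = Θ(n^(log_10 100) · (log n)^2). This is the extended Case 2 of the master theorem (f matches the critical exponent up to log factors), giving T(n) = Θ(n^(log_10 100) · (log n)^(2+1)) = Θ(n^2 · (log n)^3).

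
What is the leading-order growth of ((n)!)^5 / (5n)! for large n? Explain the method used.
((n)!)^5/(5n)! ~ ((2π·n)^(4/2) / sqrt(5)) · 5^(−5·n)  →  0

Write N = n. Stirling: N! ~ sqrt(2π N)(N/e)^N and (5N)! ~ sqrt(2π·5N)·(5N/e)^(5N).
  (N!)^5/(5N)! ~ (2π N)^(5/2) (N/e)^(5N) / [sqrt(2π·5N) (5N/e)^(5N)]
     = (2π N)^(5/2) / sqrt(2π·5N) · (N/(5N))^(5N)
     = (2π N)^((5−1)/2) / sqrt(5) · 5^(−5N).
Since 5^5 > 1, the factor 5^(−5N) decays exponentially, so the ratio → 0. Substituting N = n gives the stated form.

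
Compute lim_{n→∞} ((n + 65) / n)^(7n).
lim = e^455

Rewrite as (1 + 65/n)^(7n). By the standard limit (1 + x/n)^n → e^x, we have (1 + 65/n)^n → e^65, and raising to the 7th power gives e^455.
More precisely, ln[(1 + 65/n)^(7n)] = 7n · ln(1 + 65/n) = 7n · (65/n + O(1/n^2)) = 455 + O(1/n) → 455.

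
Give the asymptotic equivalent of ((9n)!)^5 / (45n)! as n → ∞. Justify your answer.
((9n)!)^5/(45n)! ~ ((2π·9n)^(4/2) / sqrt(5)) · 5^(−5·9n)  →  0

Write N = 9n. Stirling: N! ~ sqrt(2π N)(N/e)^N and (5N)! ~ sqrt(2π·5N)·(5N/e)^(5N).
  (N!)^5/(5N)! ~ (2π N)^(5/2) (N/e)^(5N) / [sqrt(2π·5N) (5N/e)^(5N)]
     = (2π N)^(5/2) / sqrt(2π·5N) · (N/(5N))^(5N)
     = (2π N)^((5−1)/2) / sqrt(5) · 5^(−5N).
Since 5^5 > 1, the factor 5^(−5N) decays exponentially, so the ratio → 0. Substituting N = 9n gives the stated form.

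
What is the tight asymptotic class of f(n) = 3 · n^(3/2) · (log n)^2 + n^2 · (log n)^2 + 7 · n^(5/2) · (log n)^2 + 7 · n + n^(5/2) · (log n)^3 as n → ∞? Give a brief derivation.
f(n) ∈ Θ(n^(5/2) · (log n)^3)

Compare the terms by growth order. For large n, n^a · (log n)^b dominates n^a' · (log n)^b' iff a > a', or (a = a' and b > b'). Ranking the 5 terms shows the dominant one is n^(5/2) · (log n)^3. Hence f(n) ∈ Θ(n^(5/2) · (log n)^3).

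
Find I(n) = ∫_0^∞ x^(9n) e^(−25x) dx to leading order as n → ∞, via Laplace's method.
I(n) ~ (sqrt(2π·9n) / 25) · (9n/(25e))^(9n)

Write the integrand as exp(9n ln x − 25x) and set f(x) = 9n ln x − 25x. Then f'(x) = 9n/x − 25 = 0 at x* = 9n/25, and f''(x*) = −9n/x*^2 = −25^2/(9n). Laplace's method (interior maximum) gives
  I(n) ~ e^(f(x*)) · sqrt(2π / |f''(x*)|)
        = exp(9n ln(9n/25) − 9n) · sqrt(2π · 9n / 25^2)
        = (9n/25)^(9n) e^(−9n) · sqrt(2π·9n) / 25
        = (sqrt(2π·9n) / 25) · (9n/(25e))^(9n).
This matches Γ(9n+1)/25^(9n+1) with Stirling applied to Γ.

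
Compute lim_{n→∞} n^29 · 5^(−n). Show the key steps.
lim = 0

Exponentials with base > 1 dominate every fixed polynomial: for any fixed c, n^c / 5^n → 0 as n → ∞ (e.g. by the ratio test, or by writing 5^n = e^(n ln 5) and noting e^(n ln 5) / n^c → ∞). Hence n^29 · 5^(−n) = n^29 / 5^n → 0.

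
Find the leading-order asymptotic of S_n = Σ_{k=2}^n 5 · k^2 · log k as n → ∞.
S_n ~ 5 · n^3 log n / 3 − 5 · n^3 / 9

By integral comparison, S_n = ∫_1^n 5 · x^2 · log x dx + O(n^2 · log n). For the integral, ∫ x^2 log x dx = n^3 log n / 3 − n^3/9 (integration by parts). Hence S_n ~ 5 · n^3 log n / 3 − 5 · n^3 / 9.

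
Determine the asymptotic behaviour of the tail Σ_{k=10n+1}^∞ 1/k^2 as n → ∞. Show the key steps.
Σ_{k>10n} 1/k^2 ~ 1/(1 · (10n))

Compare to the integral: ∫_{10n}^∞ x^(−2) dx = [−x^(−1)/1]_{10n}^∞ = 1/((2−1)·(10n)). Euler-Maclaurin then gives
  Σ_{k>10n} 1/k^2 = ∫_{10n}^∞ dx/x^2 − 1/(2·(10n)^2) + O(1/(10n)^3).
(Equivalently this is ζ(2) − Σ_{k≤10n} 1/k^2.)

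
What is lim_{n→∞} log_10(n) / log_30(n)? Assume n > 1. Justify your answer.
lim = ln(30) / ln(10) = log_10(30)

Change of base: log_10(n) = ln n / ln 10 and log_30(n) = ln n / ln 30. The ratio is (ln n / ln 10) · (ln 30 / ln n) = ln 30 / ln 10, a constant independent of n. So the limit is ln 30 / ln 10 = log_10(30).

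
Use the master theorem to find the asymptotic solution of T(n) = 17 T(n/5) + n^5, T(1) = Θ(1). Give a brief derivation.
T(n) = Θ(n^5)

log_5 17 ≈ 1.760. f(n) = n^5 dominates n^(log_5 17) since 5 > 1.760, and the regularity condition a·f(n/b) = 17·(n/5)^5 = (17/3125)·n^5 ≤ c·f(n) holds with c = 17/3125 ≈ 0.00544 < 1. So this is Case 3: T(n) = Θ(f(n)) = Θ(n^5).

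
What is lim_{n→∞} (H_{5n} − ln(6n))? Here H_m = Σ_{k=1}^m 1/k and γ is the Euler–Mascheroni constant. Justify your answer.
lim = ln(5/6) + γ

By Euler-Maclaurin, H_m = ln m + γ + O(1/m). So
  H_{5n} − ln(6n) = ln(5n) + γ − ln(6n) + O(1/n)
                       = ln(5/6) + γ + O(1/n).
Hence the limit is ln(5/6) + γ.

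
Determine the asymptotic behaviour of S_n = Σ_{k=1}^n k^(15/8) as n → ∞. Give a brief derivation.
S_n ~ (8/23) · n^(23/8)

Integral comparison: Σ_{k=1}^n k^(15/8) = ∫_0^n x^(15/8) dx + O(n^(15/8)). The integral is n^(1 + 15/8) / (1 + 15/8) = n^((15+8)/8) / ((15+8)/8) = (8/23) · n^(23/8).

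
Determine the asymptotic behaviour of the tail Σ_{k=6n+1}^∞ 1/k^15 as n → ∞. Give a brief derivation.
Σ_{k>6n} 1/k^15 ~ 1/(14 · (6n)^14)

Compare to the integral: ∫_{6n}^∞ x^(−15) dx = [−x^(−14)/14]_{6n}^∞ = 1/((15−1)·(6n)^14). Euler-Maclaurin then gives
  Σ_{k>6n} 1/k^15 = ∫_{6n}^∞ dx/x^15 − 1/(2·(6n)^15) + O(1/(6n)^16).
(Equivalently this is ζ(15) − Σ_{k≤6n} 1/k^15.)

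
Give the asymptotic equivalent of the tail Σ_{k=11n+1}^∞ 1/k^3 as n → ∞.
Σ_{k>11n} 1/k^3 ~ 1/(2 · (11n)^2)

Compare to the integral: ∫_{11n}^∞ x^(−3) dx = [−x^(−2)/2]_{11n}^∞ = 1/((3−1)·(11n)^2). Euler-Maclaurin then gives
  Σ_{k>11n} 1/k^3 = ∫_{11n}^∞ dx/x^3 − 1/(2·(11n)^3) + O(1/(11n)^4).
(Equivalently this is ζ(3) − Σ_{k≤11n} 1/k^3.)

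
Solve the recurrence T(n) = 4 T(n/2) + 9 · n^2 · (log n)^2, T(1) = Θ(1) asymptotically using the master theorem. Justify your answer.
T(n) = Θ(n^2 · (log n)^3)

Here log_2 4 = 2 and f(n) = 9 · n^2 · (log n)^2 = Θ(n^(log_2 4) · (log n)^2). This is the extended Case 2 of the master theorem (f matches the critical exponent up to log factors), giving T(n) = Θ(n^(log_2 4) · (log n)^(2+1)) = Θ(n^2 · (log n)^3).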